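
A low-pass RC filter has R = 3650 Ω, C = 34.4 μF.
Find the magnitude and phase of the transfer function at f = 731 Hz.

Step 1 — Angular frequency: ω = 2π·731 = 4593 rad/s.
Step 2 — Transfer function: H(jω) = 1/(1 + jωRC).
Step 3 — Denominator: 1 + jωRC = 1 + j·4593·3650·3.44e-05 = 1 + j576.7.
Step 4 — H = 3.007e-06 - j0.001734.
Step 5 — Magnitude: |H| = 0.001734 (-55.2 dB); phase: φ = -89.9°.

|H| = 0.001734 (-55.2 dB), φ = -89.9°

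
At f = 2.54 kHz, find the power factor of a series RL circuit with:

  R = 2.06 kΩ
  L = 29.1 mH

Step 1 — Angular frequency: ω = 2π·f = 2π·2540 = 1.596e+04 rad/s.
Step 2 — Component impedances:
  R: Z = R = 2060 Ω
  L: Z = jωL = j·1.596e+04·0.0291 = 0 + j464.4 Ω
Step 3 — Series combination: Z_total = R + L = 2060 + j464.4 Ω = 2112∠12.7° Ω.
Step 4 — Power factor: PF = cos(φ) = Re(Z)/|Z| = 2060/2111.7 = 0.9755.
Step 5 — Type: Im(Z) = 464.4 ⇒ lagging (phase φ = 12.7°).

PF = 0.9755 (lagging, φ = 12.7°)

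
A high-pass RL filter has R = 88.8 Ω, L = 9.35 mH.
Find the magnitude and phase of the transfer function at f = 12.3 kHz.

Step 1 — Angular frequency: ω = 2π·1.23e+04 = 7.728e+04 rad/s.
Step 2 — Transfer function: H(jω) = jωL/(R + jωL).
Step 3 — Numerator jωL = j·722.6; denominator R + jωL = 88.8 + j722.6.
Step 4 — H = 0.9851 + j0.1211.
Step 5 — Magnitude: |H| = 0.9925 (-0.1 dB); phase: φ = 7.0°.

|H| = 0.9925 (-0.1 dB), φ = 7.0°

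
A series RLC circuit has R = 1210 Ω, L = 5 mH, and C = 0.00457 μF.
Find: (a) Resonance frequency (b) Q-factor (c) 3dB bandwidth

Step 1 — Resonance: ω₀ = 1/√(LC) = 1/√(0.005·4.57e-09) = 2.092e+05 rad/s.
Step 2 — f₀ = ω₀/(2π) = 3.329e+04 Hz.
Step 3 — Series Q: Q = ω₀L/R = 2.092e+05·0.005/1210 = 0.8645.
Step 4 — Bandwidth: Δω = ω₀/Q = 2.42e+05 rad/s; BW = Δω/(2π) = 3.852e+04 Hz.

(a) f₀ = 3.329e+04 Hz  (b) Q = 0.8645  (c) BW = 3.852e+04 Hz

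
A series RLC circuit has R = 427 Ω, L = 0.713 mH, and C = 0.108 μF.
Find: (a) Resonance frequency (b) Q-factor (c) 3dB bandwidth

Step 1 — Resonance: ω₀ = 1/√(LC) = 1/√(0.000713·1.08e-07) = 1.14e+05 rad/s.
Step 2 — f₀ = ω₀/(2π) = 1.814e+04 Hz.
Step 3 — Series Q: Q = ω₀L/R = 1.14e+05·0.000713/427 = 0.1903.
Step 4 — Bandwidth: Δω = ω₀/Q = 5.989e+05 rad/s; BW = Δω/(2π) = 9.531e+04 Hz.

(a) f₀ = 1.814e+04 Hz  (b) Q = 0.1903  (c) BW = 9.531e+04 Hz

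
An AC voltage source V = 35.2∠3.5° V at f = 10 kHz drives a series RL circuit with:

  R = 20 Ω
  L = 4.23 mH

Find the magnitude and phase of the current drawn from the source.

Step 1 — Angular frequency: ω = 2π·f = 2π·1e+04 = 6.283e+04 rad/s.
Step 2 — Component impedances:
  R: Z = R = 20 Ω
  L: Z = jωL = j·6.283e+04·0.00423 = 0 + j265.8 Ω
Step 3 — Series combination: Z_total = R + L = 20 + j265.8 Ω = 266.5∠85.7° Ω.
Step 4 — Source phasor: V = 35.2∠3.5° V = 35.13 + j2.149 V.
Step 5 — Ohm's law: I = V / Z_total = (35.13 + j2.149) / (20 + j265.8) = 0.01793 - j0.1308 A.
Step 6 — Convert to polar: |I| = 0.1321 A, ∠I = -82.2°.

I = 0.1321∠-82.2° A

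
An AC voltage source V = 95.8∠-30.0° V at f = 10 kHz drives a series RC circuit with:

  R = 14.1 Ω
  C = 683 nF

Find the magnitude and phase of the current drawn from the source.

Step 1 — Angular frequency: ω = 2π·f = 2π·1e+04 = 6.283e+04 rad/s.
Step 2 — Component impedances:
  R: Z = R = 14.1 Ω
  C: Z = 1/(jωC) = -j/(ω·C) = 0 - j23.3 Ω
Step 3 — Series combination: Z_total = R + C = 14.1 - j23.3 Ω = 27.24∠-58.8° Ω.
Step 4 — Source phasor: V = 95.8∠-30.0° V = 82.97 - j47.9 V.
Step 5 — Ohm's law: I = V / Z_total = (82.97 - j47.9) / (14.1 - j23.3) = 3.082 + j1.696 A.
Step 6 — Convert to polar: |I| = 3.517 A, ∠I = 28.8°.

I = 3.517∠28.8° A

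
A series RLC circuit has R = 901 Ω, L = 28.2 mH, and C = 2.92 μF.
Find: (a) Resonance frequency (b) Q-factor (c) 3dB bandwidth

Step 1 — Resonance condition Im(Z)=0 gives ω₀ = 1/√(LC).
Step 2 — ω₀ = 1/√(0.0282·2.92e-06) = 3485 rad/s.
Step 3 — f₀ = ω₀/(2π) = 554.6 Hz.
Step 4 — Series Q: Q = ω₀L/R = 3485·0.0282/901 = 0.1091.
Step 5 — 3dB bandwidth: Δω = ω₀/Q = 3.195e+04 rad/s; BW = Δω/(2π) = 5085 Hz.

(a) f₀ = 554.6 Hz  (b) Q = 0.1091  (c) BW = 5085 Hz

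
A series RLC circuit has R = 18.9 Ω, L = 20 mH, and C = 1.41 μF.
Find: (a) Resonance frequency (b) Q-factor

Step 1 — Resonance condition Im(Z)=0 gives ω₀ = 1/√(LC).
Step 2 — ω₀ = 1/√(0.02·1.41e-06) = 5955 rad/s.
Step 3 — f₀ = ω₀/(2π) = 947.8 Hz.
Step 4 — Series Q: Q = ω₀L/R = 5955·0.02/18.9 = 6.301.

(a) f₀ = 947.8 Hz  (b) Q = 6.301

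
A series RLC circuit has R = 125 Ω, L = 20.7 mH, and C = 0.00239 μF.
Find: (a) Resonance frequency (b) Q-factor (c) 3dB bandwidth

Step 1 — Resonance: ω₀ = 1/√(LC) = 1/√(0.0207·2.39e-09) = 1.422e+05 rad/s.
Step 2 — f₀ = ω₀/(2π) = 2.263e+04 Hz.
Step 3 — Series Q: Q = ω₀L/R = 1.422e+05·0.0207/125 = 23.54.
Step 4 — Bandwidth: Δω = ω₀/Q = 6039 rad/s; BW = Δω/(2π) = 961.1 Hz.

(a) f₀ = 2.263e+04 Hz  (b) Q = 23.54  (c) BW = 961.1 Hz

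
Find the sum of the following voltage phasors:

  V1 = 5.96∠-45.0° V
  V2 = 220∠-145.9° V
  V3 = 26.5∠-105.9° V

Step 1 — Convert each phasor to rectangular form:
  V1 = 5.96·(cos(-45.0°) + j·sin(-45.0°)) = 4.214 - j4.214 V
  V2 = 220·(cos(-145.9°) + j·sin(-145.9°)) = -182.2 - j123.3 V
  V3 = 26.5·(cos(-105.9°) + j·sin(-105.9°)) = -7.26 - j25.49 V
Step 2 — Sum components: V_total = -185.2 - j153 V.
Step 3 — Convert to polar: |V_total| = 240.3 V, ∠V_total = -140.4°.

V_total = 240.3∠-140.4° V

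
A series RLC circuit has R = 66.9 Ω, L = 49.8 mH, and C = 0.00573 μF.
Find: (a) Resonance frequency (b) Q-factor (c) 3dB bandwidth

Step 1 — Resonance condition Im(Z)=0 gives ω₀ = 1/√(LC).
Step 2 — ω₀ = 1/√(0.0498·5.73e-09) = 5.92e+04 rad/s.
Step 3 — f₀ = ω₀/(2π) = 9422 Hz.
Step 4 — Series Q: Q = ω₀L/R = 5.92e+04·0.0498/66.9 = 44.07.
Step 5 — 3dB bandwidth: Δω = ω₀/Q = 1343 rad/s; BW = Δω/(2π) = 213.8 Hz.

(a) f₀ = 9422 Hz  (b) Q = 44.07  (c) BW = 213.8 Hz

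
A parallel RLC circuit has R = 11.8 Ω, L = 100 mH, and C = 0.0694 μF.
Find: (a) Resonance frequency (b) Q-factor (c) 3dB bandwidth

Step 1 — Resonance: ω₀ = 1/√(LC) = 1/√(0.1·6.94e-08) = 1.2e+04 rad/s.
Step 2 — f₀ = ω₀/(2π) = 1910 Hz.
Step 3 — Parallel Q: Q = R/(ω₀L) = 11.8/(1.2e+04·0.1) = 0.00983.
Step 4 — Bandwidth: Δω = ω₀/Q = 1.221e+06 rad/s; BW = Δω/(2π) = 1.943e+05 Hz.

(a) f₀ = 1910 Hz  (b) Q = 0.00983  (c) BW = 1.943e+05 Hz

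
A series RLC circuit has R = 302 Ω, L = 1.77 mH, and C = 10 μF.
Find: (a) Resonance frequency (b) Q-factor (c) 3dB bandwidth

Step 1 — Resonance: ω₀ = 1/√(LC) = 1/√(0.00177·1e-05) = 7516 rad/s.
Step 2 — f₀ = ω₀/(2π) = 1196 Hz.
Step 3 — Series Q: Q = ω₀L/R = 7516·0.00177/302 = 0.04405.
Step 4 — Bandwidth: Δω = ω₀/Q = 1.706e+05 rad/s; BW = Δω/(2π) = 2.716e+04 Hz.

(a) f₀ = 1196 Hz  (b) Q = 0.04405  (c) BW = 2.716e+04 Hz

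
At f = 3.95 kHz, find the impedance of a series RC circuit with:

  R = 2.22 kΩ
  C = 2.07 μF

Step 1 — Angular frequency: ω = 2π·f = 2π·3950 = 2.482e+04 rad/s.
Step 2 — Component impedances:
  R: Z = R = 2220 Ω
  C: Z = 1/(jωC) = -j/(ω·C) = 0 - j19.46 Ω
Step 3 — Series combination: Z_total = R + C = 2220 - j19.46 Ω = 2220∠-0.5° Ω.

Z = 2220 - j19.46 Ω = 2220∠-0.5° Ω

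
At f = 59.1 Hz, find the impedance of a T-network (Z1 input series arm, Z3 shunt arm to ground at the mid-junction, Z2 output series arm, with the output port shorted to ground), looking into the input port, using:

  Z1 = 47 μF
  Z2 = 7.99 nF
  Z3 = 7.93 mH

Step 1 — Angular frequency: ω = 2π·f = 2π·59.1 = 371.3 rad/s.
Step 2 — Component impedances:
  Z1: Z = 1/(jωC) = -j/(ω·C) = 0 - j57.3 Ω
  Z2: Z = 1/(jωC) = -j/(ω·C) = 0 - j3.37e+05 Ω
  Z3: Z = jωL = j·371.3·0.00793 = 0 + j2.945 Ω
Step 3 — With the output port shorted to ground, the output series arm Z2 runs from the junction to ground; the shunt arm Z3 also runs from the junction to ground. They appear in parallel: Z3 || Z2 = 0 + j2.945 Ω.
Step 4 — Series with input arm Z1: Z_in = Z1 + (Z3 || Z2) = 0 - j54.35 Ω = 54.35∠-90.0° Ω.

Z = 0 - j54.35 Ω = 54.35∠-90.0° Ω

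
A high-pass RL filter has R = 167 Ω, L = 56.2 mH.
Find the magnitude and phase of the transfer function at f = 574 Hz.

Step 1 — Angular frequency: ω = 2π·574 = 3607 rad/s.
Step 2 — Transfer function: H(jω) = jωL/(R + jωL).
Step 3 — Numerator jωL = j·202.7; denominator R + jωL = 167 + j202.7.
Step 4 — H = 0.5956 + j0.4908.
Step 5 — Magnitude: |H| = 0.7718 (-2.3 dB); phase: φ = 39.5°.

|H| = 0.7718 (-2.3 dB), φ = 39.5°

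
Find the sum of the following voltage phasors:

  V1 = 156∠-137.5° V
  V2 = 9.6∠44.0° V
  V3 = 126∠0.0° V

Step 1 — Convert each phasor to rectangular form:
  V1 = 156·(cos(-137.5°) + j·sin(-137.5°)) = -115 - j105.4 V
  V2 = 9.6·(cos(44.0°) + j·sin(44.0°)) = 6.906 + j6.669 V
  V3 = 126·(cos(0.0°) + j·sin(0.0°)) = 126 V
Step 2 — Sum components: V_total = 17.89 - j98.72 V.
Step 3 — Convert to polar: |V_total| = 100.3 V, ∠V_total = -79.7°.

V_total = 100.3∠-79.7° V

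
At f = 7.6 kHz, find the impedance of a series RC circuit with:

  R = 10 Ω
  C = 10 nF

Step 1 — Angular frequency: ω = 2π·f = 2π·7600 = 4.775e+04 rad/s.
Step 2 — Component impedances:
  R: Z = R = 10 Ω
  C: Z = 1/(jωC) = -j/(ω·C) = 0 - j2094 Ω
Step 3 — Series combination: Z_total = R + C = 10 - j2094 Ω = 2094∠-89.7° Ω.

Z = 10 - j2094 Ω = 2094∠-89.7° Ω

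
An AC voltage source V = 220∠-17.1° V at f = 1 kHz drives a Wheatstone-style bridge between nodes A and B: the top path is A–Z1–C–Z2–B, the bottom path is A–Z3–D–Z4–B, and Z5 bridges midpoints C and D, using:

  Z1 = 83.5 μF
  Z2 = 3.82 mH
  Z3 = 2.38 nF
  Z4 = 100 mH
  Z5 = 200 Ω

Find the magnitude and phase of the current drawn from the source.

Step 1 — Angular frequency: ω = 2π·f = 2π·1000 = 6283 rad/s.
Step 2 — Component impedances:
  Z1: Z = 1/(jωC) = -j/(ω·C) = 0 - j1.906 Ω
  Z2: Z = jωL = j·6283·0.00382 = 0 + j24 Ω
  Z3: Z = 1/(jωC) = -j/(ω·C) = 0 - j6.687e+04 Ω
  Z4: Z = jωL = j·6283·0.1 = 0 + j628.3 Ω
  Z5: Z = R = 200 Ω
Step 3 — Bridge requires nodal analysis (the Z5 bridge couples midpoints C and D, so the two paths cannot be reduced to a simple series/parallel combination). Setting node B to ground and injecting 1 A at node A, the 3-node admittance system at A, C, D solves to V_A = Z_AB = 0.2475 + j21.29 Ω = 21.29∠89.3° Ω.
Step 4 — Source phasor: V = 220∠-17.1° V = 210.3 - j64.69 V.
Step 5 — Ohm's law: I = V / Z_total = (210.3 - j64.69) / (0.2475 + j21.29) = -2.924 - j9.912 A.
Step 6 — Convert to polar: |I| = 10.33 A, ∠I = -106.4°.

I = 10.33∠-106.4° A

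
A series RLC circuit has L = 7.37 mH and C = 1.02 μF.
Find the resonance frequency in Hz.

Step 1 — Resonance condition Im(Z)=0 gives ω₀ = 1/√(LC).
Step 2 — ω₀ = 1/√(0.00737·1.02e-06) = 1.153e+04 rad/s.
Step 3 — f₀ = ω₀/(2π) = 1836 Hz.

f₀ = 1836 Hz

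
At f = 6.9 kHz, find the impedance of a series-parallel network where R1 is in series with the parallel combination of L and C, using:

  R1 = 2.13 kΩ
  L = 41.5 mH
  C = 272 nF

Step 1 — Angular frequency: ω = 2π·f = 2π·6900 = 4.335e+04 rad/s.
Step 2 — Component impedances:
  R1: Z = R = 2130 Ω
  L: Z = jωL = j·4.335e+04·0.0415 = 0 + j1799 Ω
  C: Z = 1/(jωC) = -j/(ω·C) = 0 - j84.8 Ω
Step 3 — Parallel branch: L || C = 1/(1/L + 1/C) = 0 - j89 Ω.
Step 4 — Series with R1: Z_total = R1 + (L || C) = 2130 - j89 Ω = 2132∠-2.4° Ω.

Z = 2130 - j89 Ω = 2132∠-2.4° Ω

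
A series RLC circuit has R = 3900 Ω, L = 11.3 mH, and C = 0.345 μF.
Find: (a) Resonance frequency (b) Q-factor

Step 1 — Resonance condition Im(Z)=0 gives ω₀ = 1/√(LC).
Step 2 — ω₀ = 1/√(0.0113·3.45e-07) = 1.602e+04 rad/s.
Step 3 — f₀ = ω₀/(2π) = 2549 Hz.
Step 4 — Series Q: Q = ω₀L/R = 1.602e+04·0.0113/3900 = 0.04641.

(a) f₀ = 2549 Hz  (b) Q = 0.04641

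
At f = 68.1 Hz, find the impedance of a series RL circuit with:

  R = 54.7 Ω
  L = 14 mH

Step 1 — Angular frequency: ω = 2π·f = 2π·68.1 = 427.9 rad/s.
Step 2 — Component impedances:
  R: Z = R = 54.7 Ω
  L: Z = jωL = j·427.9·0.014 = 0 + j5.99 Ω
Step 3 — Series combination: Z_total = R + L = 54.7 + j5.99 Ω = 55.03∠6.2° Ω.

Z = 54.7 + j5.99 Ω = 55.03∠6.2° Ω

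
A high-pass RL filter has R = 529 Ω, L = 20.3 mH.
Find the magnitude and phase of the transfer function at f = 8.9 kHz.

Step 1 — Angular frequency: ω = 2π·8900 = 5.592e+04 rad/s.
Step 2 — Transfer function: H(jω) = jωL/(R + jωL).
Step 3 — Numerator jωL = j·1135; denominator R + jωL = 529 + j1135.
Step 4 — H = 0.8216 + j0.3829.
Step 5 — Magnitude: |H| = 0.9064 (-0.9 dB); phase: φ = 25.0°.

|H| = 0.9064 (-0.9 dB), φ = 25.0°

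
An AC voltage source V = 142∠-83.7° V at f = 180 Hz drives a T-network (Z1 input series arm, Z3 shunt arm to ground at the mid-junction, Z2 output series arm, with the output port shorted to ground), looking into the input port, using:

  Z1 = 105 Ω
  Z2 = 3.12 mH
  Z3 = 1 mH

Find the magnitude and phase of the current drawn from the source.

Step 1 — Angular frequency: ω = 2π·f = 2π·180 = 1131 rad/s.
Step 2 — Component impedances:
  Z1: Z = R = 105 Ω
  Z2: Z = jωL = j·1131·0.00312 = 0 + j3.529 Ω
  Z3: Z = jωL = j·1131·0.001 = 0 + j1.131 Ω
Step 3 — With the output port shorted to ground, the output series arm Z2 runs from the junction to ground; the shunt arm Z3 also runs from the junction to ground. They appear in parallel: Z3 || Z2 = 0 + j0.8565 Ω.
Step 4 — Series with input arm Z1: Z_in = Z1 + (Z3 || Z2) = 105 + j0.8565 Ω = 105∠0.5° Ω.
Step 5 — Source phasor: V = 142∠-83.7° V = 15.58 - j141.1 V.
Step 6 — Ohm's law: I = V / Z_total = (15.58 - j141.1) / (105 + j0.8565) = 0.1374 - j1.345 A.
Step 7 — Convert to polar: |I| = 1.352 A, ∠I = -84.2°.

I = 1.352∠-84.2° A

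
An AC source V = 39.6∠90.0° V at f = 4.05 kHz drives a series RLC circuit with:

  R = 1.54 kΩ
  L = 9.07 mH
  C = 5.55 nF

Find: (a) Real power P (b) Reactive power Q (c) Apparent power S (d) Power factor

Step 1 — Angular frequency: ω = 2π·f = 2π·4050 = 2.545e+04 rad/s.
Step 2 — Component impedances:
  R: Z = R = 1540 Ω
  L: Z = jωL = j·2.545e+04·0.00907 = 0 + j230.8 Ω
  C: Z = 1/(jωC) = -j/(ω·C) = 0 - j7081 Ω
Step 3 — Series combination: Z_total = R + L + C = 1540 - j6850 Ω = 7021∠-77.3° Ω.
Step 4 — Source phasor: V = 39.6∠90.0° V = 0 + j39.6 V.
Step 5 — Current: I = V / Z = -0.005503 + j0.001237 A = 0.00564∠167.3° A.
Step 6 — Complex power: S = V·I* = 0.04899 - j0.2179 VA.
Step 7 — Real power: P = Re(S) = 0.04899 W.
Step 8 — Reactive power: Q = Im(S) = -0.2179 VAR.
Step 9 — Apparent power: |S| = 0.2234 VA.
Step 10 — Power factor: PF = P/|S| = 0.2193 (leading).

(a) P = 0.04899 W  (b) Q = -0.2179 VAR  (c) S = 0.2234 VA  (d) PF = 0.2193 (leading)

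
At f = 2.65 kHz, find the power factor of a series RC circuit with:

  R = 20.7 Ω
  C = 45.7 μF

Step 1 — Angular frequency: ω = 2π·f = 2π·2650 = 1.665e+04 rad/s.
Step 2 — Component impedances:
  R: Z = R = 20.7 Ω
  C: Z = 1/(jωC) = -j/(ω·C) = 0 - j1.314 Ω
Step 3 — Series combination: Z_total = R + C = 20.7 - j1.314 Ω = 20.74∠-3.6° Ω.
Step 4 — Power factor: PF = cos(φ) = Re(Z)/|Z| = 20.7/20.742 = 0.998.
Step 5 — Type: Im(Z) = -1.314 ⇒ leading (phase φ = -3.6°).

PF = 0.998 (leading, φ = -3.6°)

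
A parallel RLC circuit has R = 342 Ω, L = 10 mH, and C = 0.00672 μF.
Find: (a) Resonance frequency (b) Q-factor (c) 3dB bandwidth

Step 1 — Resonance: ω₀ = 1/√(LC) = 1/√(0.01·6.72e-09) = 1.22e+05 rad/s.
Step 2 — f₀ = ω₀/(2π) = 1.941e+04 Hz.
Step 3 — Parallel Q: Q = R/(ω₀L) = 342/(1.22e+05·0.01) = 0.2804.
Step 4 — Bandwidth: Δω = ω₀/Q = 4.351e+05 rad/s; BW = Δω/(2π) = 6.925e+04 Hz.

(a) f₀ = 1.941e+04 Hz  (b) Q = 0.2804  (c) BW = 6.925e+04 Hz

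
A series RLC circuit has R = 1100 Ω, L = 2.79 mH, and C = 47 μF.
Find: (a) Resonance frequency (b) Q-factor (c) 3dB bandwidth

Step 1 — Resonance condition Im(Z)=0 gives ω₀ = 1/√(LC).
Step 2 — ω₀ = 1/√(0.00279·4.7e-05) = 2762 rad/s.
Step 3 — f₀ = ω₀/(2π) = 439.5 Hz.
Step 4 — Series Q: Q = ω₀L/R = 2762·0.00279/1100 = 0.007004.
Step 5 — 3dB bandwidth: Δω = ω₀/Q = 3.943e+05 rad/s; BW = Δω/(2π) = 6.275e+04 Hz.

(a) f₀ = 439.5 Hz  (b) Q = 0.007004  (c) BW = 6.275e+04 Hz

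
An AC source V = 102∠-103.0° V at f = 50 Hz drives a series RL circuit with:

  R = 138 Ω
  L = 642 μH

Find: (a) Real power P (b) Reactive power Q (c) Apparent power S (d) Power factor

Step 1 — Angular frequency: ω = 2π·f = 2π·50 = 314.2 rad/s.
Step 2 — Component impedances:
  R: Z = R = 138 Ω
  L: Z = jωL = j·314.2·0.000642 = 0 + j0.2017 Ω
Step 3 — Series combination: Z_total = R + L = 138 + j0.2017 Ω = 138∠0.1° Ω.
Step 4 — Source phasor: V = 102∠-103.0° V = -22.95 - j99.39 V.
Step 5 — Current: I = V / Z = -0.1673 - j0.7199 A = 0.7391∠-103.1° A.
Step 6 — Complex power: S = V·I* = 75.39 + j0.1102 VA.
Step 7 — Real power: P = Re(S) = 75.39 W.
Step 8 — Reactive power: Q = Im(S) = 0.1102 VAR.
Step 9 — Apparent power: |S| = 75.39 VA.
Step 10 — Power factor: PF = P/|S| = 1 (lagging).

(a) P = 75.39 W  (b) Q = 0.1102 VAR  (c) S = 75.39 VA  (d) PF = 1 (lagging)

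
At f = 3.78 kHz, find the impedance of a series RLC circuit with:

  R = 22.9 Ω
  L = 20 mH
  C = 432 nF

Step 1 — Angular frequency: ω = 2π·f = 2π·3780 = 2.375e+04 rad/s.
Step 2 — Component impedances:
  R: Z = R = 22.9 Ω
  L: Z = jωL = j·2.375e+04·0.02 = 0 + j475 Ω
  C: Z = 1/(jωC) = -j/(ω·C) = 0 - j97.46 Ω
Step 3 — Series combination: Z_total = R + L + C = 22.9 + j377.5 Ω = 378.2∠86.5° Ω.

Z = 22.9 + j377.5 Ω = 378.2∠86.5° Ω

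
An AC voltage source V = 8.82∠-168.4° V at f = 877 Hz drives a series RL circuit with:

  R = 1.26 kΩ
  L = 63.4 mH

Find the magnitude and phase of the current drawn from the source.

Step 1 — Angular frequency: ω = 2π·f = 2π·877 = 5510 rad/s.
Step 2 — Component impedances:
  R: Z = R = 1260 Ω
  L: Z = jωL = j·5510·0.0634 = 0 + j349.4 Ω
Step 3 — Series combination: Z_total = R + L = 1260 + j349.4 Ω = 1308∠15.5° Ω.
Step 4 — Source phasor: V = 8.82∠-168.4° V = -8.64 - j1.774 V.
Step 5 — Ohm's law: I = V / Z_total = (-8.64 - j1.774) / (1260 + j349.4) = -0.00673 + j0.0004584 A.
Step 6 — Convert to polar: |I| = 0.006746 A, ∠I = 176.1°.

I = 0.006746∠176.1° A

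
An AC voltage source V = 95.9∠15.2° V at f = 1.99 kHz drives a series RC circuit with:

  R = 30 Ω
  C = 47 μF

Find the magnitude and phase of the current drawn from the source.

Step 1 — Angular frequency: ω = 2π·f = 2π·1990 = 1.25e+04 rad/s.
Step 2 — Component impedances:
  R: Z = R = 30 Ω
  C: Z = 1/(jωC) = -j/(ω·C) = 0 - j1.702 Ω
Step 3 — Series combination: Z_total = R + C = 30 - j1.702 Ω = 30.05∠-3.2° Ω.
Step 4 — Source phasor: V = 95.9∠15.2° V = 92.55 + j25.14 V.
Step 5 — Ohm's law: I = V / Z_total = (92.55 + j25.14) / (30 - j1.702) = 3.028 + j1.01 A.
Step 6 — Convert to polar: |I| = 3.192 A, ∠I = 18.4°.

I = 3.192∠18.4° A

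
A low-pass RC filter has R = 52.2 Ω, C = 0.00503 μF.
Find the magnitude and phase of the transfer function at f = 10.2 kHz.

Step 1 — Angular frequency: ω = 2π·1.02e+04 = 6.409e+04 rad/s.
Step 2 — Transfer function: H(jω) = 1/(1 + jωRC).
Step 3 — Denominator: 1 + jωRC = 1 + j·6.409e+04·52.2·5.03e-09 = 1 + j0.01683.
Step 4 — H = 0.9997 - j0.01682.
Step 5 — Magnitude: |H| = 0.9999 (-0.0 dB); phase: φ = -1.0°.

|H| = 0.9999 (-0.0 dB), φ = -1.0°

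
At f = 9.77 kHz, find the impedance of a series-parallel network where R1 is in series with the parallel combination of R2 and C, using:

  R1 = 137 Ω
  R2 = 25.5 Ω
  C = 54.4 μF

Step 1 — Angular frequency: ω = 2π·f = 2π·9770 = 6.139e+04 rad/s.
Step 2 — Component impedances:
  R1: Z = R = 137 Ω
  R2: Z = R = 25.5 Ω
  C: Z = 1/(jωC) = -j/(ω·C) = 0 - j0.2995 Ω
Step 3 — Parallel branch: R2 || C = 1/(1/R2 + 1/C) = 0.003516 - j0.2994 Ω.
Step 4 — Series with R1: Z_total = R1 + (R2 || C) = 137 - j0.2994 Ω = 137∠-0.1° Ω.

Z = 137 - j0.2994 Ω = 137∠-0.1° Ω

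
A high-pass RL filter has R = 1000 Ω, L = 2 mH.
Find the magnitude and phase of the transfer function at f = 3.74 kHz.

Step 1 — Angular frequency: ω = 2π·3740 = 2.35e+04 rad/s.
Step 2 — Transfer function: H(jω) = jωL/(R + jωL).
Step 3 — Numerator jωL = j·47; denominator R + jωL = 1000 + j47.
Step 4 — H = 0.002204 + j0.04689.
Step 5 — Magnitude: |H| = 0.04695 (-26.6 dB); phase: φ = 87.3°.

|H| = 0.04695 (-26.6 dB), φ = 87.3°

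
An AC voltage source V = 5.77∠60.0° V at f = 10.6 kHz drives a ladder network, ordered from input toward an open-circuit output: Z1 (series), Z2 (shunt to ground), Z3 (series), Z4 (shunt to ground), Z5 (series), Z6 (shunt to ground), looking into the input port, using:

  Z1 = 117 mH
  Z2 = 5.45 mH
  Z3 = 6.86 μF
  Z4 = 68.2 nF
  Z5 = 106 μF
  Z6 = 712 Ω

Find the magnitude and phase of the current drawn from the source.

Step 1 — Angular frequency: ω = 2π·f = 2π·1.06e+04 = 6.66e+04 rad/s.
Step 2 — Component impedances:
  Z1: Z = jωL = j·6.66e+04·0.117 = 0 + j7792 Ω
  Z2: Z = jωL = j·6.66e+04·0.00545 = 0 + j363 Ω
  Z3: Z = 1/(jωC) = -j/(ω·C) = 0 - j2.189 Ω
  Z4: Z = 1/(jωC) = -j/(ω·C) = 0 - j220.2 Ω
  Z5: Z = 1/(jωC) = -j/(ω·C) = 0 - j0.1416 Ω
  Z6: Z = R = 712 Ω
Step 3 — Ladder network (open output): work backward from the far end, alternating series and parallel combinations. Z_in = 278.3 + j7439 Ω = 7445∠87.9° Ω.
Step 4 — Source phasor: V = 5.77∠60.0° V = 2.885 + j4.997 V.
Step 5 — Ohm's law: I = V / Z_total = (2.885 + j4.997) / (278.3 + j7439) = 0.0006852 - j0.0003622 A.
Step 6 — Convert to polar: |I| = 0.0007751 A, ∠I = -27.9°.

I = 0.0007751∠-27.9° A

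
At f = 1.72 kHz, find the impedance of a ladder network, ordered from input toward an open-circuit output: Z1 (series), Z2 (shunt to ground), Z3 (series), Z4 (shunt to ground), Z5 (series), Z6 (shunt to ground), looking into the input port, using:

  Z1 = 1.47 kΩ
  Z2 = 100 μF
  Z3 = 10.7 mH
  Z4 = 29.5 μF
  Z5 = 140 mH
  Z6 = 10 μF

Step 1 — Angular frequency: ω = 2π·f = 2π·1720 = 1.081e+04 rad/s.
Step 2 — Component impedances:
  Z1: Z = R = 1470 Ω
  Z2: Z = 1/(jωC) = -j/(ω·C) = 0 - j0.9253 Ω
  Z3: Z = jωL = j·1.081e+04·0.0107 = 0 + j115.6 Ω
  Z4: Z = 1/(jωC) = -j/(ω·C) = 0 - j3.137 Ω
  Z5: Z = jωL = j·1.081e+04·0.14 = 0 + j1513 Ω
  Z6: Z = 1/(jωC) = -j/(ω·C) = 0 - j9.253 Ω
Step 3 — Ladder network (open output): work backward from the far end, alternating series and parallel combinations. Z_in = 1470 - j0.933 Ω = 1470∠-0.0° Ω.

Z = 1470 - j0.933 Ω = 1470∠-0.0° Ω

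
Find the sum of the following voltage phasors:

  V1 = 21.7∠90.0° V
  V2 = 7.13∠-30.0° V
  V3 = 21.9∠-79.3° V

Step 1 — Convert each phasor to rectangular form:
  V1 = 21.7·(cos(90.0°) + j·sin(90.0°)) = 0 + j21.7 V
  V2 = 7.13·(cos(-30.0°) + j·sin(-30.0°)) = 6.175 - j3.565 V
  V3 = 21.9·(cos(-79.3°) + j·sin(-79.3°)) = 4.066 - j21.52 V
Step 2 — Sum components: V_total = 10.24 - j3.384 V.
Step 3 — Convert to polar: |V_total| = 10.79 V, ∠V_total = -18.3°.

V_total = 10.79∠-18.3° V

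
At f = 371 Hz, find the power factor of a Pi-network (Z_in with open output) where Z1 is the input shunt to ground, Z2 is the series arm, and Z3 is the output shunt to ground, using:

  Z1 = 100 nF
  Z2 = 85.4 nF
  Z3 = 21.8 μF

Step 1 — Angular frequency: ω = 2π·f = 2π·371 = 2331 rad/s.
Step 2 — Component impedances:
  Z1: Z = 1/(jωC) = -j/(ω·C) = 0 - j4290 Ω
  Z2: Z = 1/(jωC) = -j/(ω·C) = 0 - j5023 Ω
  Z3: Z = 1/(jωC) = -j/(ω·C) = 0 - j19.68 Ω
Step 3 — With open output, the series arm Z2 and the output shunt Z3 appear in series to ground: Z2 + Z3 = 0 - j5043 Ω.
Step 4 — Parallel with input shunt Z1: Z_in = Z1 || (Z2 + Z3) = 0 - j2318 Ω = 2318∠-90.0° Ω.
Step 5 — Power factor: PF = cos(φ) = Re(Z)/|Z| = 0/2318 = 0.
Step 6 — Type: Im(Z) = -2318 ⇒ leading (phase φ = -90.0°).

PF = 0 (leading, φ = -90.0°)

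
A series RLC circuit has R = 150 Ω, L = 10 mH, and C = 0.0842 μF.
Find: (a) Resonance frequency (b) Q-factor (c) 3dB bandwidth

Step 1 — Resonance: ω₀ = 1/√(LC) = 1/√(0.01·8.42e-08) = 3.446e+04 rad/s.
Step 2 — f₀ = ω₀/(2π) = 5485 Hz.
Step 3 — Series Q: Q = ω₀L/R = 3.446e+04·0.01/150 = 2.297.
Step 4 — Bandwidth: Δω = ω₀/Q = 1.5e+04 rad/s; BW = Δω/(2π) = 2387 Hz.

(a) f₀ = 5485 Hz  (b) Q = 2.297  (c) BW = 2387 Hz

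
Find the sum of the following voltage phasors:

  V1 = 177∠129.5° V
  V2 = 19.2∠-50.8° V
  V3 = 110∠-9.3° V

Step 1 — Convert each phasor to rectangular form:
  V1 = 177·(cos(129.5°) + j·sin(129.5°)) = -112.6 + j136.6 V
  V2 = 19.2·(cos(-50.8°) + j·sin(-50.8°)) = 12.13 - j14.88 V
  V3 = 110·(cos(-9.3°) + j·sin(-9.3°)) = 108.6 - j17.78 V
Step 2 — Sum components: V_total = 8.103 + j103.9 V.
Step 3 — Convert to polar: |V_total| = 104.2 V, ∠V_total = 85.5°.

V_total = 104.2∠85.5° V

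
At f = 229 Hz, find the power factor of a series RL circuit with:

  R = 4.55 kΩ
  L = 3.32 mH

Step 1 — Angular frequency: ω = 2π·f = 2π·229 = 1439 rad/s.
Step 2 — Component impedances:
  R: Z = R = 4550 Ω
  L: Z = jωL = j·1439·0.00332 = 0 + j4.777 Ω
Step 3 — Series combination: Z_total = R + L = 4550 + j4.777 Ω = 4550∠0.1° Ω.
Step 4 — Power factor: PF = cos(φ) = Re(Z)/|Z| = 4550/4550 = 1.
Step 5 — Type: Im(Z) = 4.777 ⇒ lagging (phase φ = 0.1°).

PF = 1 (lagging, φ = 0.1°)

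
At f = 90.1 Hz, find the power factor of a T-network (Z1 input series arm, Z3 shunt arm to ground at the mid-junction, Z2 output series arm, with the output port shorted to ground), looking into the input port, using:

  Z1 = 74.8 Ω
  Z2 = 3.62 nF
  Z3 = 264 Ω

Step 1 — Angular frequency: ω = 2π·f = 2π·90.1 = 566.1 rad/s.
Step 2 — Component impedances:
  Z1: Z = R = 74.8 Ω
  Z2: Z = 1/(jωC) = -j/(ω·C) = 0 - j4.88e+05 Ω
  Z3: Z = R = 264 Ω
Step 3 — With the output port shorted to ground, the output series arm Z2 runs from the junction to ground; the shunt arm Z3 also runs from the junction to ground. They appear in parallel: Z3 || Z2 = 264 - j0.1428 Ω.
Step 4 — Series with input arm Z1: Z_in = Z1 + (Z3 || Z2) = 338.8 - j0.1428 Ω = 338.8∠-0.0° Ω.
Step 5 — Power factor: PF = cos(φ) = Re(Z)/|Z| = 338.8/338.8 = 1.
Step 6 — Type: Im(Z) = -0.1428 ⇒ leading (phase φ = -0.0°).

PF = 1 (leading, φ = -0.0°)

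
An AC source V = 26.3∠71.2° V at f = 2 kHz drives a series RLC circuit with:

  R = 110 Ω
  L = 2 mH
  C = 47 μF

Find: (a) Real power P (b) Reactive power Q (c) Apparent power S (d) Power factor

Step 1 — Angular frequency: ω = 2π·f = 2π·2000 = 1.257e+04 rad/s.
Step 2 — Component impedances:
  R: Z = R = 110 Ω
  L: Z = jωL = j·1.257e+04·0.002 = 0 + j25.13 Ω
  C: Z = 1/(jωC) = -j/(ω·C) = 0 - j1.693 Ω
Step 3 — Series combination: Z_total = R + L + C = 110 + j23.44 Ω = 112.5∠12.0° Ω.
Step 4 — Source phasor: V = 26.3∠71.2° V = 8.476 + j24.9 V.
Step 5 — Current: I = V / Z = 0.1198 + j0.2008 A = 0.2338∠59.2° A.
Step 6 — Complex power: S = V·I* = 6.015 + j1.282 VA.
Step 7 — Real power: P = Re(S) = 6.015 W.
Step 8 — Reactive power: Q = Im(S) = 1.282 VAR.
Step 9 — Apparent power: |S| = 6.15 VA.
Step 10 — Power factor: PF = P/|S| = 0.978 (lagging).

(a) P = 6.015 W  (b) Q = 1.282 VAR  (c) S = 6.15 VA  (d) PF = 0.978 (lagging)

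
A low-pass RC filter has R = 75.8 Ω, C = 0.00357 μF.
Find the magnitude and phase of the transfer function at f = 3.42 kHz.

Step 1 — Angular frequency: ω = 2π·3420 = 2.149e+04 rad/s.
Step 2 — Transfer function: H(jω) = 1/(1 + jωRC).
Step 3 — Denominator: 1 + jωRC = 1 + j·2.149e+04·75.8·3.57e-09 = 1 + j0.005815.
Step 4 — H = 1 - j0.005815.
Step 5 — Magnitude: |H| = 1 (-0.0 dB); phase: φ = -0.3°.

|H| = 1 (-0.0 dB), φ = -0.3°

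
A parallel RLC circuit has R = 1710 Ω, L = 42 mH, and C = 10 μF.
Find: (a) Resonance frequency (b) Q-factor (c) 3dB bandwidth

Step 1 — Resonance: ω₀ = 1/√(LC) = 1/√(0.042·1e-05) = 1543 rad/s.
Step 2 — f₀ = ω₀/(2π) = 245.6 Hz.
Step 3 — Parallel Q: Q = R/(ω₀L) = 1710/(1543·0.042) = 26.39.
Step 4 — Bandwidth: Δω = ω₀/Q = 58.48 rad/s; BW = Δω/(2π) = 9.307 Hz.

(a) f₀ = 245.6 Hz  (b) Q = 26.39  (c) BW = 9.307 Hz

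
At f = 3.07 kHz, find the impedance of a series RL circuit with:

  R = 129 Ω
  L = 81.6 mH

Step 1 — Angular frequency: ω = 2π·f = 2π·3070 = 1.929e+04 rad/s.
Step 2 — Component impedances:
  R: Z = R = 129 Ω
  L: Z = jωL = j·1.929e+04·0.0816 = 0 + j1574 Ω
Step 3 — Series combination: Z_total = R + L = 129 + j1574 Ω = 1579∠85.3° Ω.

Z = 129 + j1574 Ω = 1579∠85.3° Ω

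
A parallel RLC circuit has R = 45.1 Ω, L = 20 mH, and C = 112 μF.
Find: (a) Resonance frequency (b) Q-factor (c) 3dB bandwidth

Step 1 — Resonance: ω₀ = 1/√(LC) = 1/√(0.02·0.000112) = 668.2 rad/s.
Step 2 — f₀ = ω₀/(2π) = 106.3 Hz.
Step 3 — Parallel Q: Q = R/(ω₀L) = 45.1/(668.2·0.02) = 3.375.
Step 4 — Bandwidth: Δω = ω₀/Q = 198 rad/s; BW = Δω/(2π) = 31.51 Hz.

(a) f₀ = 106.3 Hz  (b) Q = 3.375  (c) BW = 31.51 Hz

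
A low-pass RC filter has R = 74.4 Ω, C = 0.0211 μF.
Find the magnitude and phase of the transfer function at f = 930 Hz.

Step 1 — Angular frequency: ω = 2π·930 = 5843 rad/s.
Step 2 — Transfer function: H(jω) = 1/(1 + jωRC).
Step 3 — Denominator: 1 + jωRC = 1 + j·5843·74.4·2.11e-08 = 1 + j0.009173.
Step 4 — H = 0.9999 - j0.009172.
Step 5 — Magnitude: |H| = 1 (-0.0 dB); phase: φ = -0.5°.

|H| = 1 (-0.0 dB), φ = -0.5°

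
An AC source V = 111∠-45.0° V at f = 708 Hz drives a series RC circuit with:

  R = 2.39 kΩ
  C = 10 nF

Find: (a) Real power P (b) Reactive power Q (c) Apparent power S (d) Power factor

Step 1 — Angular frequency: ω = 2π·f = 2π·708 = 4448 rad/s.
Step 2 — Component impedances:
  R: Z = R = 2390 Ω
  C: Z = 1/(jωC) = -j/(ω·C) = 0 - j2.248e+04 Ω
Step 3 — Series combination: Z_total = R + C = 2390 - j2.248e+04 Ω = 2.261e+04∠-83.9° Ω.
Step 4 — Source phasor: V = 111∠-45.0° V = 78.49 - j78.49 V.
Step 5 — Current: I = V / Z = 0.00382 + j0.003085 A = 0.00491∠38.9° A.
Step 6 — Complex power: S = V·I* = 0.05762 - j0.542 VA.
Step 7 — Real power: P = Re(S) = 0.05762 W.
Step 8 — Reactive power: Q = Im(S) = -0.542 VAR.
Step 9 — Apparent power: |S| = 0.545 VA.
Step 10 — Power factor: PF = P/|S| = 0.1057 (leading).

(a) P = 0.05762 W  (b) Q = -0.542 VAR  (c) S = 0.545 VA  (d) PF = 0.1057 (leading)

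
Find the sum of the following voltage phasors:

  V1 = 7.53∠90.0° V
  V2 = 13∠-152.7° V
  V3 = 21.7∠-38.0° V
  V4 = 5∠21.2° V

Step 1 — Convert each phasor to rectangular form:
  V1 = 7.53·(cos(90.0°) + j·sin(90.0°)) = 0 + j7.53 V
  V2 = 13·(cos(-152.7°) + j·sin(-152.7°)) = -11.55 - j5.962 V
  V3 = 21.7·(cos(-38.0°) + j·sin(-38.0°)) = 17.1 - j13.36 V
  V4 = 5·(cos(21.2°) + j·sin(21.2°)) = 4.662 + j1.808 V
Step 2 — Sum components: V_total = 10.21 - j9.984 V.
Step 3 — Convert to polar: |V_total| = 14.28 V, ∠V_total = -44.4°.

V_total = 14.28∠-44.4° V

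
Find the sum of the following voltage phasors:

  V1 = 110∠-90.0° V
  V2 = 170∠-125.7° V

Step 1 — Convert each phasor to rectangular form:
  V1 = 110·(cos(-90.0°) + j·sin(-90.0°)) = 0 - j110 V
  V2 = 170·(cos(-125.7°) + j·sin(-125.7°)) = -99.2 - j138.1 V
Step 2 — Sum components: V_total = -99.2 - j248.1 V.
Step 3 — Convert to polar: |V_total| = 267.2 V, ∠V_total = -111.8°.

V_total = 267.2∠-111.8° V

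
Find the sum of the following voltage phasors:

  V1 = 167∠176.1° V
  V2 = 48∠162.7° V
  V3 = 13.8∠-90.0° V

Step 1 — Convert each phasor to rectangular form:
  V1 = 167·(cos(176.1°) + j·sin(176.1°)) = -166.6 + j11.36 V
  V2 = 48·(cos(162.7°) + j·sin(162.7°)) = -45.83 + j14.27 V
  V3 = 13.8·(cos(-90.0°) + j·sin(-90.0°)) = 0 - j13.8 V
Step 2 — Sum components: V_total = -212.4 + j11.83 V.
Step 3 — Convert to polar: |V_total| = 212.8 V, ∠V_total = 176.8°.

V_total = 212.8∠176.8° V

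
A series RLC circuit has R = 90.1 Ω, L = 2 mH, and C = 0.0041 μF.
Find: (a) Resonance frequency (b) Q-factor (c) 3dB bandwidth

Step 1 — Resonance: ω₀ = 1/√(LC) = 1/√(0.002·4.1e-09) = 3.492e+05 rad/s.
Step 2 — f₀ = ω₀/(2π) = 5.558e+04 Hz.
Step 3 — Series Q: Q = ω₀L/R = 3.492e+05·0.002/90.1 = 7.752.
Step 4 — Bandwidth: Δω = ω₀/Q = 4.505e+04 rad/s; BW = Δω/(2π) = 7170 Hz.

(a) f₀ = 5.558e+04 Hz  (b) Q = 7.752  (c) BW = 7170 Hz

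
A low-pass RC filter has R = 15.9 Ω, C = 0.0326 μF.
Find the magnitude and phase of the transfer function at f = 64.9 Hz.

Step 1 — Angular frequency: ω = 2π·64.9 = 407.8 rad/s.
Step 2 — Transfer function: H(jω) = 1/(1 + jωRC).
Step 3 — Denominator: 1 + jωRC = 1 + j·407.8·15.9·3.26e-08 = 1 + j0.0002114.
Step 4 — H = 1 - j0.0002114.
Step 5 — Magnitude: |H| = 1 (-0.0 dB); phase: φ = -0.0°.

|H| = 1 (-0.0 dB), φ = -0.0°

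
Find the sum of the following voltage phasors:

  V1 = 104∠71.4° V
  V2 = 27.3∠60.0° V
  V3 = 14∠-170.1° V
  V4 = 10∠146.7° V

Step 1 — Convert each phasor to rectangular form:
  V1 = 104·(cos(71.4°) + j·sin(71.4°)) = 33.17 + j98.57 V
  V2 = 27.3·(cos(60.0°) + j·sin(60.0°)) = 13.65 + j23.64 V
  V3 = 14·(cos(-170.1°) + j·sin(-170.1°)) = -13.79 - j2.407 V
  V4 = 10·(cos(146.7°) + j·sin(146.7°)) = -8.358 + j5.49 V
Step 2 — Sum components: V_total = 24.67 + j125.3 V.
Step 3 — Convert to polar: |V_total| = 127.7 V, ∠V_total = 78.9°.

V_total = 127.7∠78.9° V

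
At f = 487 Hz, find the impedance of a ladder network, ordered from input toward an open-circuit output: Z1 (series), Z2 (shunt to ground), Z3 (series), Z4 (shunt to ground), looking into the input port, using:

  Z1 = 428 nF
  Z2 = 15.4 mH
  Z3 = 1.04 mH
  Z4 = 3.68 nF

Step 1 — Angular frequency: ω = 2π·f = 2π·487 = 3060 rad/s.
Step 2 — Component impedances:
  Z1: Z = 1/(jωC) = -j/(ω·C) = 0 - j763.6 Ω
  Z2: Z = jωL = j·3060·0.0154 = 0 + j47.12 Ω
  Z3: Z = jωL = j·3060·0.00104 = 0 + j3.182 Ω
  Z4: Z = 1/(jωC) = -j/(ω·C) = 0 - j8.881e+04 Ω
Step 3 — Ladder network (open output): work backward from the far end, alternating series and parallel combinations. Z_in = 0 - j716.4 Ω = 716.4∠-90.0° Ω.

Z = 0 - j716.4 Ω = 716.4∠-90.0° Ω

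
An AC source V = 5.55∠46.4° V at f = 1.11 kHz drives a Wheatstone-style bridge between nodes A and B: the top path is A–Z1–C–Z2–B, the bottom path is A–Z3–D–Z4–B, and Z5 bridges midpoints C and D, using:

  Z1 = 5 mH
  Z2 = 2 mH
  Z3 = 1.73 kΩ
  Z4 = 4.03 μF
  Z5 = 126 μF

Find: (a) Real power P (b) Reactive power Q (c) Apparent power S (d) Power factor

Step 1 — Angular frequency: ω = 2π·f = 2π·1110 = 6974 rad/s.
Step 2 — Component impedances:
  Z1: Z = jωL = j·6974·0.005 = 0 + j34.87 Ω
  Z2: Z = jωL = j·6974·0.002 = 0 + j13.95 Ω
  Z3: Z = R = 1730 Ω
  Z4: Z = 1/(jωC) = -j/(ω·C) = 0 - j35.58 Ω
  Z5: Z = 1/(jωC) = -j/(ω·C) = 0 - j1.138 Ω
Step 3 — Bridge requires nodal analysis (the Z5 bridge couples midpoints C and D, so the two paths cannot be reduced to a simple series/parallel combination). Setting node B to ground and injecting 1 A at node A, the 3-node admittance system at A, C, D solves to V_A = Z_AB = 0.731 + j57.35 Ω = 57.36∠89.3° Ω.
Step 4 — Source phasor: V = 5.55∠46.4° V = 3.827 + j4.019 V.
Step 5 — Current: I = V / Z = 0.07092 - j0.06583 A = 0.09676∠-42.9° A.
Step 6 — Complex power: S = V·I* = 0.006845 + j0.537 VA.
Step 7 — Real power: P = Re(S) = 0.006845 W.
Step 8 — Reactive power: Q = Im(S) = 0.537 VAR.
Step 9 — Apparent power: |S| = 0.537 VA.
Step 10 — Power factor: PF = P/|S| = 0.01275 (lagging).

(a) P = 0.006845 W  (b) Q = 0.537 VAR  (c) S = 0.537 VA  (d) PF = 0.01275 (lagging)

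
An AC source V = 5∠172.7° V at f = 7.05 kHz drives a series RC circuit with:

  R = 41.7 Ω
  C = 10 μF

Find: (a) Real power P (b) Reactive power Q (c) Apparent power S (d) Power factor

Step 1 — Angular frequency: ω = 2π·f = 2π·7050 = 4.43e+04 rad/s.
Step 2 — Component impedances:
  R: Z = R = 41.7 Ω
  C: Z = 1/(jωC) = -j/(ω·C) = 0 - j2.258 Ω
Step 3 — Series combination: Z_total = R + C = 41.7 - j2.258 Ω = 41.76∠-3.1° Ω.
Step 4 — Source phasor: V = 5∠172.7° V = -4.959 + j0.6353 V.
Step 5 — Current: I = V / Z = -0.1194 + j0.008771 A = 0.1197∠175.8° A.
Step 6 — Complex power: S = V·I* = 0.5978 - j0.03236 VA.
Step 7 — Real power: P = Re(S) = 0.5978 W.
Step 8 — Reactive power: Q = Im(S) = -0.03236 VAR.
Step 9 — Apparent power: |S| = 0.5986 VA.
Step 10 — Power factor: PF = P/|S| = 0.9985 (leading).

(a) P = 0.5978 W  (b) Q = -0.03236 VAR  (c) S = 0.5986 VA  (d) PF = 0.9985 (leading)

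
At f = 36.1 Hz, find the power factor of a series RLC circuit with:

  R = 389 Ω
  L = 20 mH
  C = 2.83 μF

Step 1 — Angular frequency: ω = 2π·f = 2π·36.1 = 226.8 rad/s.
Step 2 — Component impedances:
  R: Z = R = 389 Ω
  L: Z = jωL = j·226.8·0.02 = 0 + j4.536 Ω
  C: Z = 1/(jωC) = -j/(ω·C) = 0 - j1558 Ω
Step 3 — Series combination: Z_total = R + L + C = 389 - j1553 Ω = 1601∠-75.9° Ω.
Step 4 — Power factor: PF = cos(φ) = Re(Z)/|Z| = 389/1601.3 = 0.2429.
Step 5 — Type: Im(Z) = -1553 ⇒ leading (phase φ = -75.9°).

PF = 0.2429 (leading, φ = -75.9°)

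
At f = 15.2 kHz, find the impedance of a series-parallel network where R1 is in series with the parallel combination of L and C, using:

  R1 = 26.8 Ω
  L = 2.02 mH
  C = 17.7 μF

Step 1 — Angular frequency: ω = 2π·f = 2π·1.52e+04 = 9.55e+04 rad/s.
Step 2 — Component impedances:
  R1: Z = R = 26.8 Ω
  L: Z = jωL = j·9.55e+04·0.00202 = 0 + j192.9 Ω
  C: Z = 1/(jωC) = -j/(ω·C) = 0 - j0.5916 Ω
Step 3 — Parallel branch: L || C = 1/(1/L + 1/C) = 0 - j0.5934 Ω.
Step 4 — Series with R1: Z_total = R1 + (L || C) = 26.8 - j0.5934 Ω = 26.81∠-1.3° Ω.

Z = 26.8 - j0.5934 Ω = 26.81∠-1.3° Ω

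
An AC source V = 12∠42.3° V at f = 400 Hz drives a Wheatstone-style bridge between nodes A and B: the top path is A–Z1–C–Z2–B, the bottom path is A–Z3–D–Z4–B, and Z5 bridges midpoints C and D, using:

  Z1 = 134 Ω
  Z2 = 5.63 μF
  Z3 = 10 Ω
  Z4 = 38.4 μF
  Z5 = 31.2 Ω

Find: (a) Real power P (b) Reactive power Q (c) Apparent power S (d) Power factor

Step 1 — Angular frequency: ω = 2π·f = 2π·400 = 2513 rad/s.
Step 2 — Component impedances:
  Z1: Z = R = 134 Ω
  Z2: Z = 1/(jωC) = -j/(ω·C) = 0 - j70.67 Ω
  Z3: Z = R = 10 Ω
  Z4: Z = 1/(jωC) = -j/(ω·C) = 0 - j10.36 Ω
  Z5: Z = R = 31.2 Ω
Step 3 — Bridge requires nodal analysis (the Z5 bridge couples midpoints C and D, so the two paths cannot be reduced to a simple series/parallel combination). Setting node B to ground and injecting 1 A at node A, the 3-node admittance system at A, C, D solves to V_A = Z_AB = 9.385 - j9.062 Ω = 13.05∠-44.0° Ω.
Step 4 — Source phasor: V = 12∠42.3° V = 8.876 + j8.076 V.
Step 5 — Current: I = V / Z = 0.05942 + j0.9179 A = 0.9198∠86.3° A.
Step 6 — Complex power: S = V·I* = 7.94 - j7.667 VA.
Step 7 — Real power: P = Re(S) = 7.94 W.
Step 8 — Reactive power: Q = Im(S) = -7.667 VAR.
Step 9 — Apparent power: |S| = 11.04 VA.
Step 10 — Power factor: PF = P/|S| = 0.7194 (leading).

(a) P = 7.94 W  (b) Q = -7.667 VAR  (c) S = 11.04 VA  (d) PF = 0.7194 (leading)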